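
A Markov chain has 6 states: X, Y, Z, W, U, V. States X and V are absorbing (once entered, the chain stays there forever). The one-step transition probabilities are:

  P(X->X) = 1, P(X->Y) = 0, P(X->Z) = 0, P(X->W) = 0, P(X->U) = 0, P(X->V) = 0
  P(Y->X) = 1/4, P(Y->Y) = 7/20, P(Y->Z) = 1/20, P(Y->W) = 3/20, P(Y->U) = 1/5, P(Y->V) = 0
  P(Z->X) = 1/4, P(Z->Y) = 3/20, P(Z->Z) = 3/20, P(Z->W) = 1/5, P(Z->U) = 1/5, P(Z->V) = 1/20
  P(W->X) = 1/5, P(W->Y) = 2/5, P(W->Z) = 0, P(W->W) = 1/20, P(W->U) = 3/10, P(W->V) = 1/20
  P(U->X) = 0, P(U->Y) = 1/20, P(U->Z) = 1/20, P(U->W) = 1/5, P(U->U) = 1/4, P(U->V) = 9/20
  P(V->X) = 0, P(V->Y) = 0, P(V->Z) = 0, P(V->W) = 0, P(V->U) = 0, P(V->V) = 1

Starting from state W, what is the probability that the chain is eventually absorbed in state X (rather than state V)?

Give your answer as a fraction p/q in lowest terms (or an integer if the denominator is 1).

Answer: 12178/22341

Derivation:
Let a_i = P(absorbed in X | start in state i).
Boundary conditions: a_X = 1, a_V = 0.
For each transient state i, a_i = sum_j P(i->j) * a_j:
  a_Y = 1/4*a_X + 7/20*a_Y + 1/20*a_Z + 3/20*a_W + 1/5*a_U + 0*a_V
  a_Z = 1/4*a_X + 3/20*a_Y + 3/20*a_Z + 1/5*a_W + 1/5*a_U + 1/20*a_V
  a_W = 1/5*a_X + 2/5*a_Y + 0*a_Z + 1/20*a_W + 3/10*a_U + 1/20*a_V
  a_U = 0*a_X + 1/20*a_Y + 1/20*a_Z + 1/5*a_W + 1/4*a_U + 9/20*a_V

Substituting a_X = 1 and a_V = 0, rearrange to (I - Q) a = r where r[i] = P(i -> X):
  [13/20, -1/20, -3/20, -1/5] . (a_Y, a_Z, a_W, a_U) = 1/4
  [-3/20, 17/20, -1/5, -1/5] . (a_Y, a_Z, a_W, a_U) = 1/4
  [-2/5, 0, 19/20, -3/10] . (a_Y, a_Z, a_W, a_U) = 1/5
  [-1/20, -1/20, -1/5, 3/4] . (a_Y, a_Z, a_W, a_U) = 0

Solving yields:
  a_Y = 13964/22341
  a_Z = 4363/7447
  a_W = 12178/22341
  a_U = 5051/22341

Starting state is W, so the absorption probability is a_W = 12178/22341.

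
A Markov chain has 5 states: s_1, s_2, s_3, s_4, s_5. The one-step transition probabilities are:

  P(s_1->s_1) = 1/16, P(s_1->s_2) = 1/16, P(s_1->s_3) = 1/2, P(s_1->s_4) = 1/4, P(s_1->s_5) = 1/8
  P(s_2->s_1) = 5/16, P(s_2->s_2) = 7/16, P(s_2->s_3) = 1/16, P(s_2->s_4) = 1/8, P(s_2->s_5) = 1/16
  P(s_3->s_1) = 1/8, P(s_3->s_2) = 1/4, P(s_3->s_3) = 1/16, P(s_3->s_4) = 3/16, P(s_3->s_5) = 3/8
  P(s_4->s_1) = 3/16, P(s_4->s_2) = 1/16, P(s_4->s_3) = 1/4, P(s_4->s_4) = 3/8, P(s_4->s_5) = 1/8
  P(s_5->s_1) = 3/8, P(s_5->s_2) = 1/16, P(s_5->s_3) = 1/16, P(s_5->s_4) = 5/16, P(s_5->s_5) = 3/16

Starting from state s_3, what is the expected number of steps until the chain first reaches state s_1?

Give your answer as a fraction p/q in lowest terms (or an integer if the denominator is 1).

Let h_i = expected steps to first reach s_1 from state i.
Boundary: h_s_1 = 0.
First-step equations for the other states:
  h_s_2 = 1 + 5/16*h_s_1 + 7/16*h_s_2 + 1/16*h_s_3 + 1/8*h_s_4 + 1/16*h_s_5
  h_s_3 = 1 + 1/8*h_s_1 + 1/4*h_s_2 + 1/16*h_s_3 + 3/16*h_s_4 + 3/8*h_s_5
  h_s_4 = 1 + 3/16*h_s_1 + 1/16*h_s_2 + 1/4*h_s_3 + 3/8*h_s_4 + 1/8*h_s_5
  h_s_5 = 1 + 3/8*h_s_1 + 1/16*h_s_2 + 1/16*h_s_3 + 5/16*h_s_4 + 3/16*h_s_5

Substituting h_s_1 = 0 and rearranging gives the linear system (I - Q) h = 1:
  [9/16, -1/16, -1/8, -1/16] . (h_s_2, h_s_3, h_s_4, h_s_5) = 1
  [-1/4, 15/16, -3/16, -3/8] . (h_s_2, h_s_3, h_s_4, h_s_5) = 1
  [-1/16, -1/4, 5/8, -1/8] . (h_s_2, h_s_3, h_s_4, h_s_5) = 1
  [-1/16, -1/16, -5/16, 13/16] . (h_s_2, h_s_3, h_s_4, h_s_5) = 1

Solving yields:
  h_s_2 = 13616/3751
  h_s_3 = 16240/3751
  h_s_4 = 16512/3751
  h_s_5 = 13264/3751

Starting state is s_3, so the expected hitting time is h_s_3 = 16240/3751.

Answer: 16240/3751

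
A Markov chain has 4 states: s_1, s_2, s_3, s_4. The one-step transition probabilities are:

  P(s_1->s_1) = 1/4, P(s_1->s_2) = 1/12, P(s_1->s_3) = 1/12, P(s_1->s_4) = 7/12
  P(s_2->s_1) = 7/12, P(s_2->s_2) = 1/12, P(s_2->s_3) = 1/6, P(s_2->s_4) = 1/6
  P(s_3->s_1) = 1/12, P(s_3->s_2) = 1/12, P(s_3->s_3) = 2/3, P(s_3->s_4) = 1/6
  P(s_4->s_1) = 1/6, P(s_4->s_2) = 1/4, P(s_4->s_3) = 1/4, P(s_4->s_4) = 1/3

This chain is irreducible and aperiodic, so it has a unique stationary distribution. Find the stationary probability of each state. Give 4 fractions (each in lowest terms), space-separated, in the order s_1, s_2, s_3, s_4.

Answer: 19/90 29/216 377/1080 11/36

Derivation:
The stationary distribution satisfies pi = pi * P, i.e.:
  pi_s_1 = 1/4*pi_s_1 + 7/12*pi_s_2 + 1/12*pi_s_3 + 1/6*pi_s_4
  pi_s_2 = 1/12*pi_s_1 + 1/12*pi_s_2 + 1/12*pi_s_3 + 1/4*pi_s_4
  pi_s_3 = 1/12*pi_s_1 + 1/6*pi_s_2 + 2/3*pi_s_3 + 1/4*pi_s_4
  pi_s_4 = 7/12*pi_s_1 + 1/6*pi_s_2 + 1/6*pi_s_3 + 1/3*pi_s_4
with normalization: pi_s_1 + pi_s_2 + pi_s_3 + pi_s_4 = 1.

Using the first 3 balance equations plus normalization, the linear system A*pi = b is:
  [-3/4, 7/12, 1/12, 1/6] . pi = 0
  [1/12, -11/12, 1/12, 1/4] . pi = 0
  [1/12, 1/6, -1/3, 1/4] . pi = 0
  [1, 1, 1, 1] . pi = 1

Solving yields:
  pi_s_1 = 19/90
  pi_s_2 = 29/216
  pi_s_3 = 377/1080
  pi_s_4 = 11/36

Verification (pi * P):
  19/90*1/4 + 29/216*7/12 + 377/1080*1/12 + 11/36*1/6 = 19/90 = pi_s_1  (ok)
  19/90*1/12 + 29/216*1/12 + 377/1080*1/12 + 11/36*1/4 = 29/216 = pi_s_2  (ok)
  19/90*1/12 + 29/216*1/6 + 377/1080*2/3 + 11/36*1/4 = 377/1080 = pi_s_3  (ok)
  19/90*7/12 + 29/216*1/6 + 377/1080*1/6 + 11/36*1/3 = 11/36 = pi_s_4  (ok)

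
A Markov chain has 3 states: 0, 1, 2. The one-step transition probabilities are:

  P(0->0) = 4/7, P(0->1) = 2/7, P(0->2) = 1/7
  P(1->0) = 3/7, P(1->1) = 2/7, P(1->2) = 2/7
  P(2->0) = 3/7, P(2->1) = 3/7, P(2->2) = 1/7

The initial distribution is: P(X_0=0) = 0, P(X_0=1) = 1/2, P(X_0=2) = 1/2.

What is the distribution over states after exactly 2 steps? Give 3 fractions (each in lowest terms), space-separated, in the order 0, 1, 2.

Propagating the distribution step by step (d_{t+1} = d_t * P):
d_0 = (0=0, 1=1/2, 2=1/2)
  d_1[0] = 0*4/7 + 1/2*3/7 + 1/2*3/7 = 3/7
  d_1[1] = 0*2/7 + 1/2*2/7 + 1/2*3/7 = 5/14
  d_1[2] = 0*1/7 + 1/2*2/7 + 1/2*1/7 = 3/14
d_1 = (0=3/7, 1=5/14, 2=3/14)
  d_2[0] = 3/7*4/7 + 5/14*3/7 + 3/14*3/7 = 24/49
  d_2[1] = 3/7*2/7 + 5/14*2/7 + 3/14*3/7 = 31/98
  d_2[2] = 3/7*1/7 + 5/14*2/7 + 3/14*1/7 = 19/98
d_2 = (0=24/49, 1=31/98, 2=19/98)

Answer: 24/49 31/98 19/98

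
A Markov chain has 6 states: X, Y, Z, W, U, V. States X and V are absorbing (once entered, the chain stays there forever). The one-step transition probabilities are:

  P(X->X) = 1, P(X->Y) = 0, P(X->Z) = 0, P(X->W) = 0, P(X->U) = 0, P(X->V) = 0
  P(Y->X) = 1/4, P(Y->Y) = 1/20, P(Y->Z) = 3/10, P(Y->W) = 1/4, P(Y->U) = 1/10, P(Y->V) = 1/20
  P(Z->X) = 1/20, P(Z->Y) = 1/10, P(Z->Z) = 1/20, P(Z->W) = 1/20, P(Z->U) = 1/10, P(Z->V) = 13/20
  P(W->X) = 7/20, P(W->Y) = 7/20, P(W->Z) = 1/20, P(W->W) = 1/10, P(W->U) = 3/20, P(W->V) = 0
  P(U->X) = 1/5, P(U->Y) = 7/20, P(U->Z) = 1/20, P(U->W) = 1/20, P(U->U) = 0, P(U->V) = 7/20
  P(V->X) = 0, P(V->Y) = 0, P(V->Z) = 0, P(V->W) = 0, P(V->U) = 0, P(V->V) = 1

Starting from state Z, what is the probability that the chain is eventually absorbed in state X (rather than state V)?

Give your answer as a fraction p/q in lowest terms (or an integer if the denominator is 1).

Answer: 19311/100217

Derivation:
Let a_i = P(absorbed in X | start in state i).
Boundary conditions: a_X = 1, a_V = 0.
For each transient state i, a_i = sum_j P(i->j) * a_j:
  a_Y = 1/4*a_X + 1/20*a_Y + 3/10*a_Z + 1/4*a_W + 1/10*a_U + 1/20*a_V
  a_Z = 1/20*a_X + 1/10*a_Y + 1/20*a_Z + 1/20*a_W + 1/10*a_U + 13/20*a_V
  a_W = 7/20*a_X + 7/20*a_Y + 1/20*a_Z + 1/10*a_W + 3/20*a_U + 0*a_V
  a_U = 1/5*a_X + 7/20*a_Y + 1/20*a_Z + 1/20*a_W + 0*a_U + 7/20*a_V

Substituting a_X = 1 and a_V = 0, rearrange to (I - Q) a = r where r[i] = P(i -> X):
  [19/20, -3/10, -1/4, -1/10] . (a_Y, a_Z, a_W, a_U) = 1/4
  [-1/10, 19/20, -1/20, -1/10] . (a_Y, a_Z, a_W, a_U) = 1/20
  [-7/20, -1/20, 9/10, -3/20] . (a_Y, a_Z, a_W, a_U) = 7/20
  [-7/20, -1/20, -1/20, 1] . (a_Y, a_Z, a_W, a_U) = 1/5

Solving yields:
  a_Y = 55183/100217
  a_Z = 19311/100217
  a_W = 68800/100217
  a_U = 43763/100217

Starting state is Z, so the absorption probability is a_Z = 19311/100217.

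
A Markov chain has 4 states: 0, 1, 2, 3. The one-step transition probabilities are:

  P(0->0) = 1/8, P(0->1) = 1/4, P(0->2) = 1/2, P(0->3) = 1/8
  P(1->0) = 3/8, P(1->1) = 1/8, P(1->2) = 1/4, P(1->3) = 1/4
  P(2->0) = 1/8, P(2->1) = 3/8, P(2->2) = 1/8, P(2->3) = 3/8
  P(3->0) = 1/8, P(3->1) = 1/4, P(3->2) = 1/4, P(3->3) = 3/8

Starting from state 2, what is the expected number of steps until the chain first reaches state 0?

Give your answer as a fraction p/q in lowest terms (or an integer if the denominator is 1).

Answer: 632/121

Derivation:
Let h_i = expected steps to first reach 0 from state i.
Boundary: h_0 = 0.
First-step equations for the other states:
  h_1 = 1 + 3/8*h_0 + 1/8*h_1 + 1/4*h_2 + 1/4*h_3
  h_2 = 1 + 1/8*h_0 + 3/8*h_1 + 1/8*h_2 + 3/8*h_3
  h_3 = 1 + 1/8*h_0 + 1/4*h_1 + 1/4*h_2 + 3/8*h_3

Substituting h_0 = 0 and rearranging gives the linear system (I - Q) h = 1:
  [7/8, -1/4, -1/4] . (h_1, h_2, h_3) = 1
  [-3/8, 7/8, -3/8] . (h_1, h_2, h_3) = 1
  [-1/4, -1/4, 5/8] . (h_1, h_2, h_3) = 1

Solving yields:
  h_1 = 504/121
  h_2 = 632/121
  h_3 = 648/121

Starting state is 2, so the expected hitting time is h_2 = 632/121.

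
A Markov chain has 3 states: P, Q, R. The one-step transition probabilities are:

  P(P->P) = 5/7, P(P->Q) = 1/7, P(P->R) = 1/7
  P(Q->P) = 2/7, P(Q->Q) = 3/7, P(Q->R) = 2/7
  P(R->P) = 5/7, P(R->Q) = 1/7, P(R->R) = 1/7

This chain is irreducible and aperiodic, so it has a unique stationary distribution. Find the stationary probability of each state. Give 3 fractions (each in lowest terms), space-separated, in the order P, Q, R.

Answer: 22/35 1/5 6/35

Derivation:
The stationary distribution satisfies pi = pi * P, i.e.:
  pi_P = 5/7*pi_P + 2/7*pi_Q + 5/7*pi_R
  pi_Q = 1/7*pi_P + 3/7*pi_Q + 1/7*pi_R
  pi_R = 1/7*pi_P + 2/7*pi_Q + 1/7*pi_R
with normalization: pi_P + pi_Q + pi_R = 1.

Using the first 2 balance equations plus normalization, the linear system A*pi = b is:
  [-2/7, 2/7, 5/7] . pi = 0
  [1/7, -4/7, 1/7] . pi = 0
  [1, 1, 1] . pi = 1

Solving yields:
  pi_P = 22/35
  pi_Q = 1/5
  pi_R = 6/35

Verification (pi * P):
  22/35*5/7 + 1/5*2/7 + 6/35*5/7 = 22/35 = pi_P  (ok)
  22/35*1/7 + 1/5*3/7 + 6/35*1/7 = 1/5 = pi_Q  (ok)
  22/35*1/7 + 1/5*2/7 + 6/35*1/7 = 6/35 = pi_R  (ok)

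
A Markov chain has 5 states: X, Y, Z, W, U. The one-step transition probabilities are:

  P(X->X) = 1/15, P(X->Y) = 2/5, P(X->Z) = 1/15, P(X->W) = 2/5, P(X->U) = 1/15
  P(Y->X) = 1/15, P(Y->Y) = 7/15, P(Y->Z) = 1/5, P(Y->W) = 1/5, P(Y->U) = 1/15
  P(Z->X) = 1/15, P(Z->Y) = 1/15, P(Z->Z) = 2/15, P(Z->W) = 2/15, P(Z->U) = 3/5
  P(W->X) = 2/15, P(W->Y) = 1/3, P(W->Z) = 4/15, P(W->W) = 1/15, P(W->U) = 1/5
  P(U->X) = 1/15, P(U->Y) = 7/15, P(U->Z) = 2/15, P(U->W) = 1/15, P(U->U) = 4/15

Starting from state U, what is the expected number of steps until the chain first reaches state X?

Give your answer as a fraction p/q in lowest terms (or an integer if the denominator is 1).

Let h_i = expected steps to first reach X from state i.
Boundary: h_X = 0.
First-step equations for the other states:
  h_Y = 1 + 1/15*h_X + 7/15*h_Y + 1/5*h_Z + 1/5*h_W + 1/15*h_U
  h_Z = 1 + 1/15*h_X + 1/15*h_Y + 2/15*h_Z + 2/15*h_W + 3/5*h_U
  h_W = 1 + 2/15*h_X + 1/3*h_Y + 4/15*h_Z + 1/15*h_W + 1/5*h_U
  h_U = 1 + 1/15*h_X + 7/15*h_Y + 2/15*h_Z + 1/15*h_W + 4/15*h_U

Substituting h_X = 0 and rearranging gives the linear system (I - Q) h = 1:
  [8/15, -1/5, -1/5, -1/15] . (h_Y, h_Z, h_W, h_U) = 1
  [-1/15, 13/15, -2/15, -3/5] . (h_Y, h_Z, h_W, h_U) = 1
  [-1/3, -4/15, 14/15, -1/5] . (h_Y, h_Z, h_W, h_U) = 1
  [-7/15, -2/15, -1/15, 11/15] . (h_Y, h_Z, h_W, h_U) = 1

Solving yields:
  h_Y = 698/53
  h_Z = 3518/265
  h_W = 658/53
  h_U = 3521/265

Starting state is U, so the expected hitting time is h_U = 3521/265.

Answer: 3521/265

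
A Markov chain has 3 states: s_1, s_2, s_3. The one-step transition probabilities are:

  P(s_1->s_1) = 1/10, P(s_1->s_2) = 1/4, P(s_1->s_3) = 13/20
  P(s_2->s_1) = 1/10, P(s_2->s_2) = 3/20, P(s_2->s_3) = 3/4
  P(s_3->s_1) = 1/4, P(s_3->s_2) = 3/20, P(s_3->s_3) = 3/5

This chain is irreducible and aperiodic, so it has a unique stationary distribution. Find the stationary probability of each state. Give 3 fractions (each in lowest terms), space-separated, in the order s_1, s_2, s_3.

The stationary distribution satisfies pi = pi * P, i.e.:
  pi_s_1 = 1/10*pi_s_1 + 1/10*pi_s_2 + 1/4*pi_s_3
  pi_s_2 = 1/4*pi_s_1 + 3/20*pi_s_2 + 3/20*pi_s_3
  pi_s_3 = 13/20*pi_s_1 + 3/4*pi_s_2 + 3/5*pi_s_3
with normalization: pi_s_1 + pi_s_2 + pi_s_3 = 1.

Using the first 2 balance equations plus normalization, the linear system A*pi = b is:
  [-9/10, 1/10, 1/4] . pi = 0
  [1/4, -17/20, 3/20] . pi = 0
  [1, 1, 1] . pi = 1

Solving yields:
  pi_s_1 = 91/466
  pi_s_2 = 79/466
  pi_s_3 = 148/233

Verification (pi * P):
  91/466*1/10 + 79/466*1/10 + 148/233*1/4 = 91/466 = pi_s_1  (ok)
  91/466*1/4 + 79/466*3/20 + 148/233*3/20 = 79/466 = pi_s_2  (ok)
  91/466*13/20 + 79/466*3/4 + 148/233*3/5 = 148/233 = pi_s_3  (ok)

Answer: 91/466 79/466 148/233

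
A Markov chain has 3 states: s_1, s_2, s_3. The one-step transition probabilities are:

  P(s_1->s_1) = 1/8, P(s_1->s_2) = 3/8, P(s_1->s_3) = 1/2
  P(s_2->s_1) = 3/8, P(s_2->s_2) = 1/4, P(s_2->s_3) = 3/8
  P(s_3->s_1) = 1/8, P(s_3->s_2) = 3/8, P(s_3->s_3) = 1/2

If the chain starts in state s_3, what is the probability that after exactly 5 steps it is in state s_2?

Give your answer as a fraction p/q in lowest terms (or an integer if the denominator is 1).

Answer: 10923/32768

Derivation:
Computing P^5 by repeated multiplication:
P^1 =
  s_1: [1/8, 3/8, 1/2]
  s_2: [3/8, 1/4, 3/8]
  s_3: [1/8, 3/8, 1/2]
P^2 =
  s_1: [7/32, 21/64, 29/64]
  s_2: [3/16, 11/32, 15/32]
  s_3: [7/32, 21/64, 29/64]
P^3 =
  s_1: [53/256, 171/512, 235/512]
  s_2: [27/128, 85/256, 117/256]
  s_3: [53/256, 171/512, 235/512]
P^4 =
  s_1: [427/2048, 1365/4096, 1877/4096]
  s_2: [213/1024, 683/2048, 939/2048]
  s_3: [427/2048, 1365/4096, 1877/4096]
P^5 =
  s_1: [3413/16384, 10923/32768, 15019/32768]
  s_2: [1707/8192, 5461/16384, 7509/16384]
  s_3: [3413/16384, 10923/32768, 15019/32768]

(P^5)[s_3 -> s_2] = 10923/32768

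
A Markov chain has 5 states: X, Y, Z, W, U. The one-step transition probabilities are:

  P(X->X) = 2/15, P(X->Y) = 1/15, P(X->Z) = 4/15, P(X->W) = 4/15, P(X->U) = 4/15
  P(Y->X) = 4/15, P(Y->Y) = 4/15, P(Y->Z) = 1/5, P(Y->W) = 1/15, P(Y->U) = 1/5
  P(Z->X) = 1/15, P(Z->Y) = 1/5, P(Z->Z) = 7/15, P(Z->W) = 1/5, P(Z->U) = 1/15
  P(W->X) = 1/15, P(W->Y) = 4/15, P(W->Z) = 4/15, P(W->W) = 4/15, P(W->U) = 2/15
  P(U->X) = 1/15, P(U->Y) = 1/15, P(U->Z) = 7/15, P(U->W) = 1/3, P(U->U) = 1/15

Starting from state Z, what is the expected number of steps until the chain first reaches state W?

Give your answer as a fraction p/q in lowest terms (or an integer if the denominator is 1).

Answer: 3104/615

Derivation:
Let h_i = expected steps to first reach W from state i.
Boundary: h_W = 0.
First-step equations for the other states:
  h_X = 1 + 2/15*h_X + 1/15*h_Y + 4/15*h_Z + 4/15*h_W + 4/15*h_U
  h_Y = 1 + 4/15*h_X + 4/15*h_Y + 1/5*h_Z + 1/15*h_W + 1/5*h_U
  h_Z = 1 + 1/15*h_X + 1/5*h_Y + 7/15*h_Z + 1/5*h_W + 1/15*h_U
  h_U = 1 + 1/15*h_X + 1/15*h_Y + 7/15*h_Z + 1/3*h_W + 1/15*h_U

Substituting h_W = 0 and rearranging gives the linear system (I - Q) h = 1:
  [13/15, -1/15, -4/15, -4/15] . (h_X, h_Y, h_Z, h_U) = 1
  [-4/15, 11/15, -1/5, -1/5] . (h_X, h_Y, h_Z, h_U) = 1
  [-1/15, -1/5, 8/15, -1/15] . (h_X, h_Y, h_Z, h_U) = 1
  [-1/15, -1/15, -7/15, 14/15] . (h_X, h_Y, h_Z, h_U) = 1

Solving yields:
  h_X = 914/205
  h_Y = 227/41
  h_Z = 3104/615
  h_U = 530/123

Starting state is Z, so the expected hitting time is h_Z = 3104/615.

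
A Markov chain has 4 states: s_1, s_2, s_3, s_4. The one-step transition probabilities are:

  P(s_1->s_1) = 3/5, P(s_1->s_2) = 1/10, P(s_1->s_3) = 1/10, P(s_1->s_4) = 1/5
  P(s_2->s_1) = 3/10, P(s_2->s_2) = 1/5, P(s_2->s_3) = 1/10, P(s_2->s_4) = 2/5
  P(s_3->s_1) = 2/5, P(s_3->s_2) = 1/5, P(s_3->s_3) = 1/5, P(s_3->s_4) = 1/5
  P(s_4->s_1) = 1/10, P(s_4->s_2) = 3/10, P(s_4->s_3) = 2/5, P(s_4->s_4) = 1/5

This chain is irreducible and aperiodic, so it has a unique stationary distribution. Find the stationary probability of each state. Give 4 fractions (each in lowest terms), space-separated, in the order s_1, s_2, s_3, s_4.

The stationary distribution satisfies pi = pi * P, i.e.:
  pi_s_1 = 3/5*pi_s_1 + 3/10*pi_s_2 + 2/5*pi_s_3 + 1/10*pi_s_4
  pi_s_2 = 1/10*pi_s_1 + 1/5*pi_s_2 + 1/5*pi_s_3 + 3/10*pi_s_4
  pi_s_3 = 1/10*pi_s_1 + 1/10*pi_s_2 + 1/5*pi_s_3 + 2/5*pi_s_4
  pi_s_4 = 1/5*pi_s_1 + 2/5*pi_s_2 + 1/5*pi_s_3 + 1/5*pi_s_4
with normalization: pi_s_1 + pi_s_2 + pi_s_3 + pi_s_4 = 1.

Using the first 3 balance equations plus normalization, the linear system A*pi = b is:
  [-2/5, 3/10, 2/5, 1/10] . pi = 0
  [1/10, -4/5, 1/5, 3/10] . pi = 0
  [1/10, 1/10, -4/5, 2/5] . pi = 0
  [1, 1, 1, 1] . pi = 1

Solving yields:
  pi_s_1 = 149/384
  pi_s_2 = 71/384
  pi_s_3 = 73/384
  pi_s_4 = 91/384

Verification (pi * P):
  149/384*3/5 + 71/384*3/10 + 73/384*2/5 + 91/384*1/10 = 149/384 = pi_s_1  (ok)
  149/384*1/10 + 71/384*1/5 + 73/384*1/5 + 91/384*3/10 = 71/384 = pi_s_2  (ok)
  149/384*1/10 + 71/384*1/10 + 73/384*1/5 + 91/384*2/5 = 73/384 = pi_s_3  (ok)
  149/384*1/5 + 71/384*2/5 + 73/384*1/5 + 91/384*1/5 = 91/384 = pi_s_4  (ok)

Answer: 149/384 71/384 73/384 91/384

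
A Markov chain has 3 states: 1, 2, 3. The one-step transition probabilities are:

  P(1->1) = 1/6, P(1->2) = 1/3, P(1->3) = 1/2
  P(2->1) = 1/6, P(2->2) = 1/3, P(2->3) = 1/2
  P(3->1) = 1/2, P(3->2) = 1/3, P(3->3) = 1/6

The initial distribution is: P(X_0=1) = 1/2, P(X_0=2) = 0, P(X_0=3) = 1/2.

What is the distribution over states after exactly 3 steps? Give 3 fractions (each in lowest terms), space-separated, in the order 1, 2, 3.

Propagating the distribution step by step (d_{t+1} = d_t * P):
d_0 = (1=1/2, 2=0, 3=1/2)
  d_1[1] = 1/2*1/6 + 0*1/6 + 1/2*1/2 = 1/3
  d_1[2] = 1/2*1/3 + 0*1/3 + 1/2*1/3 = 1/3
  d_1[3] = 1/2*1/2 + 0*1/2 + 1/2*1/6 = 1/3
d_1 = (1=1/3, 2=1/3, 3=1/3)
  d_2[1] = 1/3*1/6 + 1/3*1/6 + 1/3*1/2 = 5/18
  d_2[2] = 1/3*1/3 + 1/3*1/3 + 1/3*1/3 = 1/3
  d_2[3] = 1/3*1/2 + 1/3*1/2 + 1/3*1/6 = 7/18
d_2 = (1=5/18, 2=1/3, 3=7/18)
  d_3[1] = 5/18*1/6 + 1/3*1/6 + 7/18*1/2 = 8/27
  d_3[2] = 5/18*1/3 + 1/3*1/3 + 7/18*1/3 = 1/3
  d_3[3] = 5/18*1/2 + 1/3*1/2 + 7/18*1/6 = 10/27
d_3 = (1=8/27, 2=1/3, 3=10/27)

Answer: 8/27 1/3 10/27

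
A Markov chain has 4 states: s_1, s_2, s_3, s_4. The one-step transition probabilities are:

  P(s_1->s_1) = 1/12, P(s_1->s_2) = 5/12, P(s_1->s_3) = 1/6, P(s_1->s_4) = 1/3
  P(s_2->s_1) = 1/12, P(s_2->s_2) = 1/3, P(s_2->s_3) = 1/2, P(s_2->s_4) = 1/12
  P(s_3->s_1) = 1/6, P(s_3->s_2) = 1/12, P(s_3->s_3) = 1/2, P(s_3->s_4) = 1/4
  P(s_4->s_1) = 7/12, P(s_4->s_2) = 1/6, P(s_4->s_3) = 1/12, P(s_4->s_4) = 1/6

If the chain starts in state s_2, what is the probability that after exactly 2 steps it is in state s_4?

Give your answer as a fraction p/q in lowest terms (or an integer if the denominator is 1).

Computing P^2 by repeated multiplication:
P^1 =
  s_1: [1/12, 5/12, 1/6, 1/3]
  s_2: [1/12, 1/3, 1/2, 1/12]
  s_3: [1/6, 1/12, 1/2, 1/4]
  s_4: [7/12, 1/6, 1/12, 1/6]
P^2 =
  s_1: [19/72, 35/144, 1/3, 23/144]
  s_2: [1/6, 29/144, 7/16, 7/36]
  s_3: [1/4, 13/72, 49/144, 11/48]
  s_4: [25/144, 1/3, 17/72, 37/144]

(P^2)[s_2 -> s_4] = 7/36

Answer: 7/36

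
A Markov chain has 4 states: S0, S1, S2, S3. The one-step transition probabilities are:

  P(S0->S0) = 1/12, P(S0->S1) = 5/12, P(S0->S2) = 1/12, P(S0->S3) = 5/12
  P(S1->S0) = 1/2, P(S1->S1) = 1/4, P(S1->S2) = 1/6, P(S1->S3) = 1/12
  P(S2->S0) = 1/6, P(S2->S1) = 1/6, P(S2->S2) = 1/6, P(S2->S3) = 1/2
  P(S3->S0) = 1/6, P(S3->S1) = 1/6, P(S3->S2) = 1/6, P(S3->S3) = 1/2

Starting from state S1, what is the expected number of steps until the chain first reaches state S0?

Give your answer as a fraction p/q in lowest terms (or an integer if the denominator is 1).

Let h_i = expected steps to first reach S0 from state i.
Boundary: h_S0 = 0.
First-step equations for the other states:
  h_S1 = 1 + 1/2*h_S0 + 1/4*h_S1 + 1/6*h_S2 + 1/12*h_S3
  h_S2 = 1 + 1/6*h_S0 + 1/6*h_S1 + 1/6*h_S2 + 1/2*h_S3
  h_S3 = 1 + 1/6*h_S0 + 1/6*h_S1 + 1/6*h_S2 + 1/2*h_S3

Substituting h_S0 = 0 and rearranging gives the linear system (I - Q) h = 1:
  [3/4, -1/6, -1/12] . (h_S1, h_S2, h_S3) = 1
  [-1/6, 5/6, -1/2] . (h_S1, h_S2, h_S3) = 1
  [-1/6, -1/6, 1/2] . (h_S1, h_S2, h_S3) = 1

Solving yields:
  h_S1 = 14/5
  h_S2 = 22/5
  h_S3 = 22/5

Starting state is S1, so the expected hitting time is h_S1 = 14/5.

Answer: 14/5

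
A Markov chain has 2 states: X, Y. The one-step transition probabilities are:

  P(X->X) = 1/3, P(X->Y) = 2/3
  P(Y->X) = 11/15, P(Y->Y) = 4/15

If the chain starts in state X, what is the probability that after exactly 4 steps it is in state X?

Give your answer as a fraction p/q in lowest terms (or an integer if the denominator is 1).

Answer: 67/125

Derivation:
Computing P^4 by repeated multiplication:
P^1 =
  X: [1/3, 2/3]
  Y: [11/15, 4/15]
P^2 =
  X: [3/5, 2/5]
  Y: [11/25, 14/25]
P^3 =
  X: [37/75, 38/75]
  Y: [209/375, 166/375]
P^4 =
  X: [67/125, 58/125]
  Y: [319/625, 306/625]

(P^4)[X -> X] = 67/125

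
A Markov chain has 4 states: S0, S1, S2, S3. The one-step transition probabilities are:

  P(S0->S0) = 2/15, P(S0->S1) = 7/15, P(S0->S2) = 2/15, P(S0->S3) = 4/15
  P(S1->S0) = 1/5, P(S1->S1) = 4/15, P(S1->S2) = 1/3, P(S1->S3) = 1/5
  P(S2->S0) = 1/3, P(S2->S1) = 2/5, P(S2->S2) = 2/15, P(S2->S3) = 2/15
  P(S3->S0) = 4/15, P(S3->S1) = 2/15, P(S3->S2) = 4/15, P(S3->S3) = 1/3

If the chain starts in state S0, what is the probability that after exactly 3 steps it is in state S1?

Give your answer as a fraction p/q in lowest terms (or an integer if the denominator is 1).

Computing P^3 by repeated multiplication:
P^1 =
  S0: [2/15, 7/15, 2/15, 4/15]
  S1: [1/5, 4/15, 1/3, 1/5]
  S2: [1/3, 2/5, 2/15, 2/15]
  S3: [4/15, 2/15, 4/15, 1/3]
P^2 =
  S0: [17/75, 62/225, 59/225, 53/225]
  S1: [11/45, 73/225, 16/75, 49/225]
  S2: [46/225, 1/3, 52/225, 52/225]
  S3: [6/25, 14/45, 46/225, 11/45]
P^3 =
  S0: [53/225, 71/225, 742/3375, 773/3375]
  S1: [17/75, 1063/3375, 767/3375, 52/225]
  S2: [157/675, 346/1125, 779/3375, 773/3375]
  S3: [256/1125, 116/375, 154/675, 793/3375]

(P^3)[S0 -> S1] = 71/225

Answer: 71/225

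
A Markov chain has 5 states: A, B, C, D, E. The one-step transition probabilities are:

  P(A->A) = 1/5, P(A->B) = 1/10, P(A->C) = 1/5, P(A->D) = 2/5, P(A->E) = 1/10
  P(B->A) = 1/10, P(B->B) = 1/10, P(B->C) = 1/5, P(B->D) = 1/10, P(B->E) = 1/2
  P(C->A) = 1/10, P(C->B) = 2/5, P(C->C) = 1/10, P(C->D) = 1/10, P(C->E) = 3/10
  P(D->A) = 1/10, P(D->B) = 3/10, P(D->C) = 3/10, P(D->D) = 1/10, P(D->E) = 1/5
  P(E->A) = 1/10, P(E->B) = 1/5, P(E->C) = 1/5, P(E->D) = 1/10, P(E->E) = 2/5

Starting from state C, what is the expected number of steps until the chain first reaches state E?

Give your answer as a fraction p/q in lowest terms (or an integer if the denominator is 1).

Answer: 1170/373

Derivation:
Let h_i = expected steps to first reach E from state i.
Boundary: h_E = 0.
First-step equations for the other states:
  h_A = 1 + 1/5*h_A + 1/10*h_B + 1/5*h_C + 2/5*h_D + 1/10*h_E
  h_B = 1 + 1/10*h_A + 1/10*h_B + 1/5*h_C + 1/10*h_D + 1/2*h_E
  h_C = 1 + 1/10*h_A + 2/5*h_B + 1/10*h_C + 1/10*h_D + 3/10*h_E
  h_D = 1 + 1/10*h_A + 3/10*h_B + 3/10*h_C + 1/10*h_D + 1/5*h_E

Substituting h_E = 0 and rearranging gives the linear system (I - Q) h = 1:
  [4/5, -1/10, -1/5, -2/5] . (h_A, h_B, h_C, h_D) = 1
  [-1/10, 9/10, -1/5, -1/10] . (h_A, h_B, h_C, h_D) = 1
  [-1/10, -2/5, 9/10, -1/10] . (h_A, h_B, h_C, h_D) = 1
  [-1/10, -3/10, -3/10, 9/10] . (h_A, h_B, h_C, h_D) = 1

Solving yields:
  h_A = 1535/373
  h_B = 990/373
  h_C = 1170/373
  h_D = 1305/373

Starting state is C, so the expected hitting time is h_C = 1170/373.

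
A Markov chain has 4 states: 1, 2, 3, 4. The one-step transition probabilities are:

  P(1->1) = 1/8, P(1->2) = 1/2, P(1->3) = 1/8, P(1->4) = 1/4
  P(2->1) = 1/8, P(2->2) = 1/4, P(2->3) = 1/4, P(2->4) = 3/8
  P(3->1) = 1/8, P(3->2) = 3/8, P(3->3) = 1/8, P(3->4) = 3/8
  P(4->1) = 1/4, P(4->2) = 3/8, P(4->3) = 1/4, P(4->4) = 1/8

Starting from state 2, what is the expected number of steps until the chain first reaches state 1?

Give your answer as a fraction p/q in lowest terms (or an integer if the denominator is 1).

Answer: 80/13

Derivation:
Let h_i = expected steps to first reach 1 from state i.
Boundary: h_1 = 0.
First-step equations for the other states:
  h_2 = 1 + 1/8*h_1 + 1/4*h_2 + 1/4*h_3 + 3/8*h_4
  h_3 = 1 + 1/8*h_1 + 3/8*h_2 + 1/8*h_3 + 3/8*h_4
  h_4 = 1 + 1/4*h_1 + 3/8*h_2 + 1/4*h_3 + 1/8*h_4

Substituting h_1 = 0 and rearranging gives the linear system (I - Q) h = 1:
  [3/4, -1/4, -3/8] . (h_2, h_3, h_4) = 1
  [-3/8, 7/8, -3/8] . (h_2, h_3, h_4) = 1
  [-3/8, -1/4, 7/8] . (h_2, h_3, h_4) = 1

Solving yields:
  h_2 = 80/13
  h_3 = 80/13
  h_4 = 72/13

Starting state is 2, so the expected hitting time is h_2 = 80/13.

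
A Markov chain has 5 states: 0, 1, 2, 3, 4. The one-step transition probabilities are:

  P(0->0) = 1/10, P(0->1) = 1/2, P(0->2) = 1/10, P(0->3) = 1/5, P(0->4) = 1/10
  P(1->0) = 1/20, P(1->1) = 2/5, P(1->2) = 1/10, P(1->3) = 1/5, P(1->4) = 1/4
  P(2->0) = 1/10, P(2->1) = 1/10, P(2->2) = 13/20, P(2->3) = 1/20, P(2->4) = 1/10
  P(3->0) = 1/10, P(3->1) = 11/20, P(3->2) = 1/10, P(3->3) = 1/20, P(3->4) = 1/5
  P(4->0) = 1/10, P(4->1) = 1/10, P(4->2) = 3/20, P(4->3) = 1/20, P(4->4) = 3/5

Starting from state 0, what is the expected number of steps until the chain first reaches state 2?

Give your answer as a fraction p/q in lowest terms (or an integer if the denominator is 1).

Answer: 28765/3349

Derivation:
Let h_i = expected steps to first reach 2 from state i.
Boundary: h_2 = 0.
First-step equations for the other states:
  h_0 = 1 + 1/10*h_0 + 1/2*h_1 + 1/10*h_2 + 1/5*h_3 + 1/10*h_4
  h_1 = 1 + 1/20*h_0 + 2/5*h_1 + 1/10*h_2 + 1/5*h_3 + 1/4*h_4
  h_3 = 1 + 1/10*h_0 + 11/20*h_1 + 1/10*h_2 + 1/20*h_3 + 1/5*h_4
  h_4 = 1 + 1/10*h_0 + 1/10*h_1 + 3/20*h_2 + 1/20*h_3 + 3/5*h_4

Substituting h_2 = 0 and rearranging gives the linear system (I - Q) h = 1:
  [9/10, -1/2, -1/5, -1/10] . (h_0, h_1, h_3, h_4) = 1
  [-1/20, 3/5, -1/5, -1/4] . (h_0, h_1, h_3, h_4) = 1
  [-1/10, -11/20, 19/20, -1/5] . (h_0, h_1, h_3, h_4) = 1
  [-1/10, -1/10, -1/20, 2/5] . (h_0, h_1, h_3, h_4) = 1

Solving yields:
  h_0 = 28765/3349
  h_1 = 28420/3349
  h_3 = 28530/3349
  h_4 = 26235/3349

Starting state is 0, so the expected hitting time is h_0 = 28765/3349.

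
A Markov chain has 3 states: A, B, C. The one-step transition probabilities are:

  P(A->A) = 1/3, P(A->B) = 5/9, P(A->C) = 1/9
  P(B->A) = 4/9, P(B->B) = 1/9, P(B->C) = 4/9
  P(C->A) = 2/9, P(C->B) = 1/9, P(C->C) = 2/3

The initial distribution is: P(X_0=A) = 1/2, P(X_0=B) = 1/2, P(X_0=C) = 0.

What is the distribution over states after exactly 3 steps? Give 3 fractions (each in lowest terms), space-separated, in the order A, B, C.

Answer: 157/486 191/729 605/1458

Derivation:
Propagating the distribution step by step (d_{t+1} = d_t * P):
d_0 = (A=1/2, B=1/2, C=0)
  d_1[A] = 1/2*1/3 + 1/2*4/9 + 0*2/9 = 7/18
  d_1[B] = 1/2*5/9 + 1/2*1/9 + 0*1/9 = 1/3
  d_1[C] = 1/2*1/9 + 1/2*4/9 + 0*2/3 = 5/18
d_1 = (A=7/18, B=1/3, C=5/18)
  d_2[A] = 7/18*1/3 + 1/3*4/9 + 5/18*2/9 = 55/162
  d_2[B] = 7/18*5/9 + 1/3*1/9 + 5/18*1/9 = 23/81
  d_2[C] = 7/18*1/9 + 1/3*4/9 + 5/18*2/3 = 61/162
d_2 = (A=55/162, B=23/81, C=61/162)
  d_3[A] = 55/162*1/3 + 23/81*4/9 + 61/162*2/9 = 157/486
  d_3[B] = 55/162*5/9 + 23/81*1/9 + 61/162*1/9 = 191/729
  d_3[C] = 55/162*1/9 + 23/81*4/9 + 61/162*2/3 = 605/1458
d_3 = (A=157/486, B=191/729, C=605/1458)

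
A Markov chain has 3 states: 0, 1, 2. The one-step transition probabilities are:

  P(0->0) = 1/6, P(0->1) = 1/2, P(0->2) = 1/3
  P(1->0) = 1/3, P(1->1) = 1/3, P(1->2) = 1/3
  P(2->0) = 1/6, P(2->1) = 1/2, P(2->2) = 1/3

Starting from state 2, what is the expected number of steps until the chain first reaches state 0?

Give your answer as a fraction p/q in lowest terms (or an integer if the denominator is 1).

Let h_i = expected steps to first reach 0 from state i.
Boundary: h_0 = 0.
First-step equations for the other states:
  h_1 = 1 + 1/3*h_0 + 1/3*h_1 + 1/3*h_2
  h_2 = 1 + 1/6*h_0 + 1/2*h_1 + 1/3*h_2

Substituting h_0 = 0 and rearranging gives the linear system (I - Q) h = 1:
  [2/3, -1/3] . (h_1, h_2) = 1
  [-1/2, 2/3] . (h_1, h_2) = 1

Solving yields:
  h_1 = 18/5
  h_2 = 21/5

Starting state is 2, so the expected hitting time is h_2 = 21/5.

Answer: 21/5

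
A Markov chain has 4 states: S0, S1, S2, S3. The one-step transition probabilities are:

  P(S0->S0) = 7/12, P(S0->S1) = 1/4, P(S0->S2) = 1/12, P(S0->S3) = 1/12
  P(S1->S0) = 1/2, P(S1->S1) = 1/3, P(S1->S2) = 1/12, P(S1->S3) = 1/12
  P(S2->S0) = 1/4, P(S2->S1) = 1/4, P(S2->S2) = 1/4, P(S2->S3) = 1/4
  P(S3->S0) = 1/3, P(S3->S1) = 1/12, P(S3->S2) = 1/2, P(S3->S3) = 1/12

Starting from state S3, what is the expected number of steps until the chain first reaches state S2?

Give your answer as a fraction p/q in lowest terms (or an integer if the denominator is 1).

Let h_i = expected steps to first reach S2 from state i.
Boundary: h_S2 = 0.
First-step equations for the other states:
  h_S0 = 1 + 7/12*h_S0 + 1/4*h_S1 + 1/12*h_S2 + 1/12*h_S3
  h_S1 = 1 + 1/2*h_S0 + 1/3*h_S1 + 1/12*h_S2 + 1/12*h_S3
  h_S3 = 1 + 1/3*h_S0 + 1/12*h_S1 + 1/2*h_S2 + 1/12*h_S3

Substituting h_S2 = 0 and rearranging gives the linear system (I - Q) h = 1:
  [5/12, -1/4, -1/12] . (h_S0, h_S1, h_S3) = 1
  [-1/2, 2/3, -1/12] . (h_S0, h_S1, h_S3) = 1
  [-1/3, -1/12, 11/12] . (h_S0, h_S1, h_S3) = 1

Solving yields:
  h_S0 = 144/17
  h_S1 = 144/17
  h_S3 = 84/17

Starting state is S3, so the expected hitting time is h_S3 = 84/17.

Answer: 84/17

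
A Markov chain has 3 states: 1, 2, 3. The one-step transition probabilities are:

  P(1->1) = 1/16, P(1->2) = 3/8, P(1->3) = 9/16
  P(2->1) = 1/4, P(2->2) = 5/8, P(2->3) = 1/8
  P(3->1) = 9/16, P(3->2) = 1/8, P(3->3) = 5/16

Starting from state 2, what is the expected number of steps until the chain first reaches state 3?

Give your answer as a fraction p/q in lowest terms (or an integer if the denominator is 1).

Answer: 152/33

Derivation:
Let h_i = expected steps to first reach 3 from state i.
Boundary: h_3 = 0.
First-step equations for the other states:
  h_1 = 1 + 1/16*h_1 + 3/8*h_2 + 9/16*h_3
  h_2 = 1 + 1/4*h_1 + 5/8*h_2 + 1/8*h_3

Substituting h_3 = 0 and rearranging gives the linear system (I - Q) h = 1:
  [15/16, -3/8] . (h_1, h_2) = 1
  [-1/4, 3/8] . (h_1, h_2) = 1

Solving yields:
  h_1 = 32/11
  h_2 = 152/33

Starting state is 2, so the expected hitting time is h_2 = 152/33.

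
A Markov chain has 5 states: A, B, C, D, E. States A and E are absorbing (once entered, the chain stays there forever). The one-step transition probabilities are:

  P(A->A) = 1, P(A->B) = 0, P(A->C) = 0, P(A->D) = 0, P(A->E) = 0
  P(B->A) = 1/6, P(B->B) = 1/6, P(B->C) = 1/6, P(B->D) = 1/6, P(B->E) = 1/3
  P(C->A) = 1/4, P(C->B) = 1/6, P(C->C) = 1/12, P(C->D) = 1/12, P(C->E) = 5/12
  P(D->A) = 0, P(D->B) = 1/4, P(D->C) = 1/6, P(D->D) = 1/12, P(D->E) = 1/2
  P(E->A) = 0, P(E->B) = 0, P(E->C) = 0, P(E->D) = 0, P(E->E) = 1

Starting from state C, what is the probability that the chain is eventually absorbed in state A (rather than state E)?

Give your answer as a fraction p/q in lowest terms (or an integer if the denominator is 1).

Let a_i = P(absorbed in A | start in state i).
Boundary conditions: a_A = 1, a_E = 0.
For each transient state i, a_i = sum_j P(i->j) * a_j:
  a_B = 1/6*a_A + 1/6*a_B + 1/6*a_C + 1/6*a_D + 1/3*a_E
  a_C = 1/4*a_A + 1/6*a_B + 1/12*a_C + 1/12*a_D + 5/12*a_E
  a_D = 0*a_A + 1/4*a_B + 1/6*a_C + 1/12*a_D + 1/2*a_E

Substituting a_A = 1 and a_E = 0, rearrange to (I - Q) a = r where r[i] = P(i -> A):
  [5/6, -1/6, -1/6] . (a_B, a_C, a_D) = 1/6
  [-1/6, 11/12, -1/12] . (a_B, a_C, a_D) = 1/4
  [-1/4, -1/6, 11/12] . (a_B, a_C, a_D) = 0

Solving yields:
  a_B = 158/533
  a_C = 181/533
  a_D = 76/533

Starting state is C, so the absorption probability is a_C = 181/533.

Answer: 181/533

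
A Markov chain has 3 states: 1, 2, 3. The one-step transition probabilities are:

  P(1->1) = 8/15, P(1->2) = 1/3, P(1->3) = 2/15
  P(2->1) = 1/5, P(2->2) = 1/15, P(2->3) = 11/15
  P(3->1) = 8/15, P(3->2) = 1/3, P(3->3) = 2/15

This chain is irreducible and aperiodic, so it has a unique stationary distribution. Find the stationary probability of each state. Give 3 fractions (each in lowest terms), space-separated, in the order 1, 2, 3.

Answer: 127/285 5/19 83/285

Derivation:
The stationary distribution satisfies pi = pi * P, i.e.:
  pi_1 = 8/15*pi_1 + 1/5*pi_2 + 8/15*pi_3
  pi_2 = 1/3*pi_1 + 1/15*pi_2 + 1/3*pi_3
  pi_3 = 2/15*pi_1 + 11/15*pi_2 + 2/15*pi_3
with normalization: pi_1 + pi_2 + pi_3 = 1.

Using the first 2 balance equations plus normalization, the linear system A*pi = b is:
  [-7/15, 1/5, 8/15] . pi = 0
  [1/3, -14/15, 1/3] . pi = 0
  [1, 1, 1] . pi = 1

Solving yields:
  pi_1 = 127/285
  pi_2 = 5/19
  pi_3 = 83/285

Verification (pi * P):
  127/285*8/15 + 5/19*1/5 + 83/285*8/15 = 127/285 = pi_1  (ok)
  127/285*1/3 + 5/19*1/15 + 83/285*1/3 = 5/19 = pi_2  (ok)
  127/285*2/15 + 5/19*11/15 + 83/285*2/15 = 83/285 = pi_3  (ok)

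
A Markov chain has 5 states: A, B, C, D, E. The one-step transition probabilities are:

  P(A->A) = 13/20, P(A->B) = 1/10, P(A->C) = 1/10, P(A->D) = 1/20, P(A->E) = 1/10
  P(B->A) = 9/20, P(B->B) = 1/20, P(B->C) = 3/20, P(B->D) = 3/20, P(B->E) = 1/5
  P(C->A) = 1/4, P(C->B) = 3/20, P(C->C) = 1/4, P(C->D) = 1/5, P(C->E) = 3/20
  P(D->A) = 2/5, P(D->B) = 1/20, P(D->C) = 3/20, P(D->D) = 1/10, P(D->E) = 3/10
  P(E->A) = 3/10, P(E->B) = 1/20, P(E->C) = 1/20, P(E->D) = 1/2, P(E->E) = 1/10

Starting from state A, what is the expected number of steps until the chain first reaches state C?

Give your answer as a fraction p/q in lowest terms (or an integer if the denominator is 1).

Let h_i = expected steps to first reach C from state i.
Boundary: h_C = 0.
First-step equations for the other states:
  h_A = 1 + 13/20*h_A + 1/10*h_B + 1/10*h_C + 1/20*h_D + 1/10*h_E
  h_B = 1 + 9/20*h_A + 1/20*h_B + 3/20*h_C + 3/20*h_D + 1/5*h_E
  h_D = 1 + 2/5*h_A + 1/20*h_B + 3/20*h_C + 1/10*h_D + 3/10*h_E
  h_E = 1 + 3/10*h_A + 1/20*h_B + 1/20*h_C + 1/2*h_D + 1/10*h_E

Substituting h_C = 0 and rearranging gives the linear system (I - Q) h = 1:
  [7/20, -1/10, -1/20, -1/10] . (h_A, h_B, h_D, h_E) = 1
  [-9/20, 19/20, -3/20, -1/5] . (h_A, h_B, h_D, h_E) = 1
  [-2/5, -1/20, 9/10, -3/10] . (h_A, h_B, h_D, h_E) = 1
  [-3/10, -1/20, -1/2, 9/10] . (h_A, h_B, h_D, h_E) = 1

Solving yields:
  h_A = 916/95
  h_B = 1743/190
  h_D = 1753/190
  h_E = 757/76

Starting state is A, so the expected hitting time is h_A = 916/95.

Answer: 916/95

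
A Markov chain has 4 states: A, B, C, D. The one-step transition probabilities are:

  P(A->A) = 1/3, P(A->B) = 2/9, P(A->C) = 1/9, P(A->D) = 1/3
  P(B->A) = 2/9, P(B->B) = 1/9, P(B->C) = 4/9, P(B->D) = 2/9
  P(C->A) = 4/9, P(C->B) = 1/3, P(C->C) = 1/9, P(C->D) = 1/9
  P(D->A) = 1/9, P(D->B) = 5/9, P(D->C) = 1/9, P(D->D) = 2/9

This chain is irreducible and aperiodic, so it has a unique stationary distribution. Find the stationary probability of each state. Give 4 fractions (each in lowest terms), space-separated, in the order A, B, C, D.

Answer: 50/183 53/183 38/183 14/61

Derivation:
The stationary distribution satisfies pi = pi * P, i.e.:
  pi_A = 1/3*pi_A + 2/9*pi_B + 4/9*pi_C + 1/9*pi_D
  pi_B = 2/9*pi_A + 1/9*pi_B + 1/3*pi_C + 5/9*pi_D
  pi_C = 1/9*pi_A + 4/9*pi_B + 1/9*pi_C + 1/9*pi_D
  pi_D = 1/3*pi_A + 2/9*pi_B + 1/9*pi_C + 2/9*pi_D
with normalization: pi_A + pi_B + pi_C + pi_D = 1.

Using the first 3 balance equations plus normalization, the linear system A*pi = b is:
  [-2/3, 2/9, 4/9, 1/9] . pi = 0
  [2/9, -8/9, 1/3, 5/9] . pi = 0
  [1/9, 4/9, -8/9, 1/9] . pi = 0
  [1, 1, 1, 1] . pi = 1

Solving yields:
  pi_A = 50/183
  pi_B = 53/183
  pi_C = 38/183
  pi_D = 14/61

Verification (pi * P):
  50/183*1/3 + 53/183*2/9 + 38/183*4/9 + 14/61*1/9 = 50/183 = pi_A  (ok)
  50/183*2/9 + 53/183*1/9 + 38/183*1/3 + 14/61*5/9 = 53/183 = pi_B  (ok)
  50/183*1/9 + 53/183*4/9 + 38/183*1/9 + 14/61*1/9 = 38/183 = pi_C  (ok)
  50/183*1/3 + 53/183*2/9 + 38/183*1/9 + 14/61*2/9 = 14/61 = pi_D  (ok)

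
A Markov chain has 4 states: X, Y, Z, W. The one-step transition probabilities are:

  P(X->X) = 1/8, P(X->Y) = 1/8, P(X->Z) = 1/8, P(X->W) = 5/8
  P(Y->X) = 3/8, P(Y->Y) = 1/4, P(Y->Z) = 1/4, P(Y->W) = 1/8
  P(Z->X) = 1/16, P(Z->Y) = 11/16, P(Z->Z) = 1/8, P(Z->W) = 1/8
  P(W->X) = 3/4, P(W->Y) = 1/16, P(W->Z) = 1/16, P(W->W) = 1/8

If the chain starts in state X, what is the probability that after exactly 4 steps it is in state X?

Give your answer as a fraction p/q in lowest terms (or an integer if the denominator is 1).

Answer: 421/1024

Derivation:
Computing P^4 by repeated multiplication:
P^1 =
  X: [1/8, 1/8, 1/8, 5/8]
  Y: [3/8, 1/4, 1/4, 1/8]
  Z: [1/16, 11/16, 1/8, 1/8]
  W: [3/4, 1/16, 1/16, 1/8]
P^2 =
  X: [69/128, 11/64, 13/128, 3/16]
  Y: [1/4, 37/128, 19/128, 5/16]
  Z: [47/128, 35/128, 13/64, 5/32]
  W: [55/256, 41/256, 1/8, 1/2]
P^3 =
  X: [571/2048, 393/2048, 69/512, 101/256]
  Y: [785/2048, 461/2048, 145/1024, 1/4]
  Z: [285/1024, 135/512, 153/1024, 79/256]
  W: [481/1024, 377/2048, 233/2048, 119/512]
P^4 =
  X: [421/1024, 3279/16384, 2037/16384, 1083/4096]
  Y: [5385/16384, 1779/8192, 2253/16384, 1297/4096]
  Z: [6135/16384, 3649/16384, 71/512, 541/2048]
  W: [10131/32768, 6471/32768, 2187/16384, 737/2048]

(P^4)[X -> X] = 421/1024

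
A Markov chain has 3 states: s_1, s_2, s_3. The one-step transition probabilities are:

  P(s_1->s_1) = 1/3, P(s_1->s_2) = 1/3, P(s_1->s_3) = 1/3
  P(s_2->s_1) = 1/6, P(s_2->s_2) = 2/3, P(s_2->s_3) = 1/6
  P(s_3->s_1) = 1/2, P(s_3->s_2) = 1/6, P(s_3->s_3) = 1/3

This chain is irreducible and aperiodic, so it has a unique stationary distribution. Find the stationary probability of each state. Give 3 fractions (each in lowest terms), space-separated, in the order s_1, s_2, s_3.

Answer: 7/23 10/23 6/23

Derivation:
The stationary distribution satisfies pi = pi * P, i.e.:
  pi_s_1 = 1/3*pi_s_1 + 1/6*pi_s_2 + 1/2*pi_s_3
  pi_s_2 = 1/3*pi_s_1 + 2/3*pi_s_2 + 1/6*pi_s_3
  pi_s_3 = 1/3*pi_s_1 + 1/6*pi_s_2 + 1/3*pi_s_3
with normalization: pi_s_1 + pi_s_2 + pi_s_3 = 1.

Using the first 2 balance equations plus normalization, the linear system A*pi = b is:
  [-2/3, 1/6, 1/2] . pi = 0
  [1/3, -1/3, 1/6] . pi = 0
  [1, 1, 1] . pi = 1

Solving yields:
  pi_s_1 = 7/23
  pi_s_2 = 10/23
  pi_s_3 = 6/23

Verification (pi * P):
  7/23*1/3 + 10/23*1/6 + 6/23*1/2 = 7/23 = pi_s_1  (ok)
  7/23*1/3 + 10/23*2/3 + 6/23*1/6 = 10/23 = pi_s_2  (ok)
  7/23*1/3 + 10/23*1/6 + 6/23*1/3 = 6/23 = pi_s_3  (ok)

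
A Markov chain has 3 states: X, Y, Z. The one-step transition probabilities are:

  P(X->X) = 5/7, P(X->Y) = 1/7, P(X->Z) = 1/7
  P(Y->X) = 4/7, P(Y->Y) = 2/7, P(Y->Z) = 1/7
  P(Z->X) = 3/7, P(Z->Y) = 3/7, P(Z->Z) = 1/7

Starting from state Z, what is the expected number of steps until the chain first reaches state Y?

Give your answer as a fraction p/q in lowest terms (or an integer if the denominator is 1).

Answer: 35/9

Derivation:
Let h_i = expected steps to first reach Y from state i.
Boundary: h_Y = 0.
First-step equations for the other states:
  h_X = 1 + 5/7*h_X + 1/7*h_Y + 1/7*h_Z
  h_Z = 1 + 3/7*h_X + 3/7*h_Y + 1/7*h_Z

Substituting h_Y = 0 and rearranging gives the linear system (I - Q) h = 1:
  [2/7, -1/7] . (h_X, h_Z) = 1
  [-3/7, 6/7] . (h_X, h_Z) = 1

Solving yields:
  h_X = 49/9
  h_Z = 35/9

Starting state is Z, so the expected hitting time is h_Z = 35/9.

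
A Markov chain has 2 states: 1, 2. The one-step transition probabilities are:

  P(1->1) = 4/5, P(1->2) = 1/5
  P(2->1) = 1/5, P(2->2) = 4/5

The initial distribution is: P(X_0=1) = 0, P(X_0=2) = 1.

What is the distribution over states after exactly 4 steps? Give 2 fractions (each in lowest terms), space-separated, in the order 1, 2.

Answer: 272/625 353/625

Derivation:
Propagating the distribution step by step (d_{t+1} = d_t * P):
d_0 = (1=0, 2=1)
  d_1[1] = 0*4/5 + 1*1/5 = 1/5
  d_1[2] = 0*1/5 + 1*4/5 = 4/5
d_1 = (1=1/5, 2=4/5)
  d_2[1] = 1/5*4/5 + 4/5*1/5 = 8/25
  d_2[2] = 1/5*1/5 + 4/5*4/5 = 17/25
d_2 = (1=8/25, 2=17/25)
  d_3[1] = 8/25*4/5 + 17/25*1/5 = 49/125
  d_3[2] = 8/25*1/5 + 17/25*4/5 = 76/125
d_3 = (1=49/125, 2=76/125)
  d_4[1] = 49/125*4/5 + 76/125*1/5 = 272/625
  d_4[2] = 49/125*1/5 + 76/125*4/5 = 353/625
d_4 = (1=272/625, 2=353/625)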